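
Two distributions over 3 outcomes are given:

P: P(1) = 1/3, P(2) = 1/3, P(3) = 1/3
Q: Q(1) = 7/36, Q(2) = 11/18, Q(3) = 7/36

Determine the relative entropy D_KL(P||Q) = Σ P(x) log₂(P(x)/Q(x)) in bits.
0.2269 bits

D_KL(P||Q) = Σ P(x) log₂(P(x)/Q(x))

Computing term by term:
  P(1)·log₂(P(1)/Q(1)) = (1/3)·log₂((1/3)/(7/36)) = 0.25920
  P(2)·log₂(P(2)/Q(2)) = (1/3)·log₂((1/3)/(11/18)) = -0.29149
  P(3)·log₂(P(3)/Q(3)) = (1/3)·log₂((1/3)/(7/36)) = 0.25920

D_KL(P||Q) = 0.25920 - 0.29149 + 0.25920 = 0.22691 ≈ 0.2269 bits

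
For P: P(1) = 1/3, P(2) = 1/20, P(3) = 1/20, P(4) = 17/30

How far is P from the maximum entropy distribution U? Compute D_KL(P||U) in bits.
0.5751 bits

U(i) = 1/4 for all i

D_KL(P||U) = Σ P(x) log₂(P(x) / (1/4))
           = Σ P(x) log₂(P(x)) + log₂(4)
           = log₂(4) - H(P)

H(P) = -Σ P(x) log₂(P(x)):
  -P(1)·log₂(P(1)) = -(1/3)·log₂(1/3) = 0.52832
  -P(2)·log₂(P(2)) = -(1/20)·log₂(1/20) = 0.21610
  -P(3)·log₂(P(3)) = -(1/20)·log₂(1/20) = 0.21610
  -P(4)·log₂(P(4)) = -(17/30)·log₂(17/30) = 0.46434
H(P) = 0.52832 + 0.21610 + 0.21610 + 0.46434 = 1.42486 bits

log₂(4) = 2.00000 bits

D_KL(P||U) = 2.00000 - 1.42486 = 0.57514 ≈ 0.5751 bits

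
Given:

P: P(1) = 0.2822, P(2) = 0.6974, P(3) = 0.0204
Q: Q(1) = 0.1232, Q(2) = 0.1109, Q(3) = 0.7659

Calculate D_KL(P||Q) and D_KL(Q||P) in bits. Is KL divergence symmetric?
D_KL(P||Q) = 2.0807 bits, D_KL(Q||P) = 3.5646 bits. No, KL divergence is not symmetric.

D_KL(P||Q) = Σ P(x) log₂(P(x)/Q(x))

Computing term by term:
  P(1)·log₂(P(1)/Q(1)) = 0.2822·log₂(0.2822/0.1232) = 0.33743
  P(2)·log₂(P(2)/Q(2)) = 0.6974·log₂(0.6974/0.1109) = 1.85001
  P(3)·log₂(P(3)/Q(3)) = 0.0204·log₂(0.0204/0.7659) = -0.10670

D_KL(P||Q) = 0.33743 + 1.85001 - 0.10670 = 2.08074 ≈ 2.0807 bits

D_KL(Q||P) = Σ Q(x) log₂(Q(x)/P(x))

Computing term by term:
  Q(1)·log₂(Q(1)/P(1)) = 0.1232·log₂(0.1232/0.2822) = -0.14731
  Q(2)·log₂(Q(2)/P(2)) = 0.1109·log₂(0.1109/0.6974) = -0.29419
  Q(3)·log₂(Q(3)/P(3)) = 0.7659·log₂(0.7659/0.0204) = 4.00605

D_KL(Q||P) = -0.14731 - 0.29419 + 4.00605 = 3.56455 ≈ 3.5646 bits

These are NOT equal (difference: 1.4839 bits). KL divergence is asymmetric: D_KL(P||Q) ≠ D_KL(Q||P) in general.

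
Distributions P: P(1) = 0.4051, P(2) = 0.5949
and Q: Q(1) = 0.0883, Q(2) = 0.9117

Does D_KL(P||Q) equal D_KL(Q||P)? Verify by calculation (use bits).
D_KL(P||Q) = 0.5239 bits, D_KL(Q||P) = 0.3675 bits. No — D_KL(P||Q) ≠ D_KL(Q||P) for this pair.

D_KL(P||Q) = Σ P(x) log₂(P(x)/Q(x))

Computing term by term:
  P(1)·log₂(P(1)/Q(1)) = 0.4051·log₂(0.4051/0.0883) = 0.89033
  P(2)·log₂(P(2)/Q(2)) = 0.5949·log₂(0.5949/0.9117) = -0.36641

D_KL(P||Q) = 0.89033 - 0.36641 = 0.52392 ≈ 0.5239 bits

D_KL(Q||P) = Σ Q(x) log₂(Q(x)/P(x))

Computing term by term:
  Q(1)·log₂(Q(1)/P(1)) = 0.0883·log₂(0.0883/0.4051) = -0.19407
  Q(2)·log₂(Q(2)/P(2)) = 0.9117·log₂(0.9117/0.5949) = 0.56153

D_KL(Q||P) = -0.19407 + 0.56153 = 0.36746 ≈ 0.3675 bits

These are NOT equal (difference: 0.1564 bits). KL divergence is asymmetric: D_KL(P||Q) ≠ D_KL(Q||P) in general.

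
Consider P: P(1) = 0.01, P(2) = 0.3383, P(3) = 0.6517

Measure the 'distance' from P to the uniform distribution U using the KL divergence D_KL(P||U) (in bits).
0.5870 bits

U(i) = 1/3 for all i

D_KL(P||U) = Σ P(x) log₂(P(x) / (1/3))
           = Σ P(x) log₂(P(x)) + log₂(3)
           = log₂(3) - H(P)

H(P) = -Σ P(x) log₂(P(x)):
  -P(1)·log₂(P(1)) = -(0.01)·log₂(0.01) = 0.06644
  -P(2)·log₂(P(2)) = -(0.3383)·log₂(0.3383) = 0.52897
  -P(3)·log₂(P(3)) = -(0.6517)·log₂(0.6517) = 0.40257
H(P) = 0.06644 + 0.52897 + 0.40257 = 0.99798 bits

log₂(3) = 1.58496 bits

D_KL(P||U) = 1.58496 - 0.99798 = 0.58698 ≈ 0.5870 bits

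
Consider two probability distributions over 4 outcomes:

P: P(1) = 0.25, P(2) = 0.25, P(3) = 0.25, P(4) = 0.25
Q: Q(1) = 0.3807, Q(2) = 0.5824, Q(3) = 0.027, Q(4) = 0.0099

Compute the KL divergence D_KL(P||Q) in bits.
1.5106 bits

D_KL(P||Q) = Σ P(x) log₂(P(x)/Q(x))

Computing term by term:
  P(1)·log₂(P(1)/Q(1)) = 0.25·log₂(0.25/0.3807) = -0.15168
  P(2)·log₂(P(2)/Q(2)) = 0.25·log₂(0.25/0.5824) = -0.30502
  P(3)·log₂(P(3)/Q(3)) = 0.25·log₂(0.25/0.027) = 0.80272
  P(4)·log₂(P(4)/Q(4)) = 0.25·log₂(0.25/0.0099) = 1.16459

D_KL(P||Q) = -0.15168 - 0.30502 + 0.80272 + 1.16459 = 1.51061 ≈ 1.5106 bits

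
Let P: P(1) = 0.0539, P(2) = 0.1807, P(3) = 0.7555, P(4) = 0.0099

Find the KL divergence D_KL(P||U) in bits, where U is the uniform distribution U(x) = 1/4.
0.9553 bits

U(i) = 1/4 for all i

D_KL(P||U) = Σ P(x) log₂(P(x) / (1/4))
           = Σ P(x) log₂(P(x)) + log₂(4)
           = log₂(4) - H(P)

H(P) = -Σ P(x) log₂(P(x)):
  -P(1)·log₂(P(1)) = -(0.0539)·log₂(0.0539) = 0.22711
  -P(2)·log₂(P(2)) = -(0.1807)·log₂(0.1807) = 0.44603
  -P(3)·log₂(P(3)) = -(0.7555)·log₂(0.7555) = 0.30560
  -P(4)·log₂(P(4)) = -(0.0099)·log₂(0.0099) = 0.06592
H(P) = 0.22711 + 0.44603 + 0.30560 + 0.06592 = 1.04466 bits

log₂(4) = 2.00000 bits

D_KL(P||U) = 2.00000 - 1.04466 = 0.95534 ≈ 0.9553 bits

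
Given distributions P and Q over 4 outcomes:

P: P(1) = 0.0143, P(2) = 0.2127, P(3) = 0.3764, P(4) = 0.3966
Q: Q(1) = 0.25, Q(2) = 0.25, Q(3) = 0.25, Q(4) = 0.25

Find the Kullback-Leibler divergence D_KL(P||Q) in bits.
0.3776 bits

D_KL(P||Q) = Σ P(x) log₂(P(x)/Q(x))

Computing term by term:
  P(1)·log₂(P(1)/Q(1)) = 0.0143·log₂(0.0143/0.25) = -0.05903
  P(2)·log₂(P(2)/Q(2)) = 0.2127·log₂(0.2127/0.25) = -0.04958
  P(3)·log₂(P(3)/Q(3)) = 0.3764·log₂(0.3764/0.25) = 0.22220
  P(4)·log₂(P(4)/Q(4)) = 0.3966·log₂(0.3966/0.25) = 0.26404

D_KL(P||Q) = -0.05903 - 0.04958 + 0.22220 + 0.26404 = 0.37763 ≈ 0.3776 bits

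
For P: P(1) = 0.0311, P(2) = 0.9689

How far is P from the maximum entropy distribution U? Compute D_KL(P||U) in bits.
0.8001 bits

U(i) = 1/2 for all i

D_KL(P||U) = Σ P(x) log₂(P(x) / (1/2))
           = Σ P(x) log₂(P(x)) + log₂(2)
           = log₂(2) - H(P)

H(P) = -Σ P(x) log₂(P(x)):
  -P(1)·log₂(P(1)) = -(0.0311)·log₂(0.0311) = 0.15572
  -P(2)·log₂(P(2)) = -(0.9689)·log₂(0.9689) = 0.04416
H(P) = 0.15572 + 0.04416 = 0.19988 bits

log₂(2) = 1.00000 bits

D_KL(P||U) = 1.00000 - 0.19988 = 0.80012 ≈ 0.8001 bits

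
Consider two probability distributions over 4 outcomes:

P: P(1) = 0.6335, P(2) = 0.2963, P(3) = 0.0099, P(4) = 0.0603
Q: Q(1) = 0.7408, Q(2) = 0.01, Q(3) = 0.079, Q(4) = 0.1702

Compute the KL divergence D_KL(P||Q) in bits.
1.1857 bits

D_KL(P||Q) = Σ P(x) log₂(P(x)/Q(x))

Computing term by term:
  P(1)·log₂(P(1)/Q(1)) = 0.6335·log₂(0.6335/0.7408) = -0.14301
  P(2)·log₂(P(2)/Q(2)) = 0.2963·log₂(0.2963/0.01) = 1.44861
  P(3)·log₂(P(3)/Q(3)) = 0.0099·log₂(0.0099/0.079) = -0.02966
  P(4)·log₂(P(4)/Q(4)) = 0.0603·log₂(0.0603/0.1702) = -0.09027

D_KL(P||Q) = -0.14301 + 1.44861 - 0.02966 - 0.09027 = 1.18567 ≈ 1.1857 bits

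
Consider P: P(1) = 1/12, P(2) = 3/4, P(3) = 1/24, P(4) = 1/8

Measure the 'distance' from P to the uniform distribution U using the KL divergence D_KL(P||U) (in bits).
0.8239 bits

U(i) = 1/4 for all i

D_KL(P||U) = Σ P(x) log₂(P(x) / (1/4))
           = Σ P(x) log₂(P(x)) + log₂(4)
           = log₂(4) - H(P)

H(P) = -Σ P(x) log₂(P(x)):
  -P(1)·log₂(P(1)) = -(1/12)·log₂(1/12) = 0.29875
  -P(2)·log₂(P(2)) = -(3/4)·log₂(3/4) = 0.31128
  -P(3)·log₂(P(3)) = -(1/24)·log₂(1/24) = 0.19104
  -P(4)·log₂(P(4)) = -(1/8)·log₂(1/8) = 0.37500
H(P) = 0.29875 + 0.31128 + 0.19104 + 0.37500 = 1.17607 bits

log₂(4) = 2.00000 bits

D_KL(P||U) = 2.00000 - 1.17607 = 0.82393 ≈ 0.8239 bits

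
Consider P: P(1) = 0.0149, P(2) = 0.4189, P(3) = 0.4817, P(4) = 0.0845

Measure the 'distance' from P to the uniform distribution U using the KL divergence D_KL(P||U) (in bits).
0.5749 bits

U(i) = 1/4 for all i

D_KL(P||U) = Σ P(x) log₂(P(x) / (1/4))
           = Σ P(x) log₂(P(x)) + log₂(4)
           = log₂(4) - H(P)

H(P) = -Σ P(x) log₂(P(x)):
  -P(1)·log₂(P(1)) = -(0.0149)·log₂(0.0149) = 0.09042
  -P(2)·log₂(P(2)) = -(0.4189)·log₂(0.4189) = 0.52585
  -P(3)·log₂(P(3)) = -(0.4817)·log₂(0.4817) = 0.50761
  -P(4)·log₂(P(4)) = -(0.0845)·log₂(0.0845) = 0.30123
H(P) = 0.09042 + 0.52585 + 0.50761 + 0.30123 = 1.42511 bits

log₂(4) = 2.00000 bits

D_KL(P||U) = 2.00000 - 1.42511 = 0.57489 ≈ 0.5749 bits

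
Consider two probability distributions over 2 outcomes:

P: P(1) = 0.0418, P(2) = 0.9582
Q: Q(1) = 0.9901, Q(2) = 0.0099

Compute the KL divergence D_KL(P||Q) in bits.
6.1302 bits

D_KL(P||Q) = Σ P(x) log₂(P(x)/Q(x))

Computing term by term:
  P(1)·log₂(P(1)/Q(1)) = 0.0418·log₂(0.0418/0.9901) = -0.19086
  P(2)·log₂(P(2)/Q(2)) = 0.9582·log₂(0.9582/0.0099) = 6.32101

D_KL(P||Q) = -0.19086 + 6.32101 = 6.13015 ≈ 6.1302 bits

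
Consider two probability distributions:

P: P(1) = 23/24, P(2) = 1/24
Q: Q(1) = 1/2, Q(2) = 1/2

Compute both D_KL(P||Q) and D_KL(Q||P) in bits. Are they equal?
D_KL(P||Q) = 0.7501 bits, D_KL(Q||P) = 1.3232 bits. No, they are not equal.

D_KL(P||Q) = Σ P(x) log₂(P(x)/Q(x))

Computing term by term:
  P(1)·log₂(P(1)/Q(1)) = (23/24)·log₂((23/24)/(1/2)) = 0.89949
  P(2)·log₂(P(2)/Q(2)) = (1/24)·log₂((1/24)/(1/2)) = -0.14937

D_KL(P||Q) = 0.89949 - 0.14937 = 0.75012 ≈ 0.7501 bits

D_KL(Q||P) = Σ Q(x) log₂(Q(x)/P(x))

Computing term by term:
  Q(1)·log₂(Q(1)/P(1)) = (1/2)·log₂((1/2)/(23/24)) = -0.46930
  Q(2)·log₂(Q(2)/P(2)) = (1/2)·log₂((1/2)/(1/24)) = 1.79248

D_KL(Q||P) = -0.46930 + 1.79248 = 1.32318 ≈ 1.3232 bits

These are NOT equal (difference: 0.5731 bits). KL divergence is asymmetric: D_KL(P||Q) ≠ D_KL(Q||P) in general.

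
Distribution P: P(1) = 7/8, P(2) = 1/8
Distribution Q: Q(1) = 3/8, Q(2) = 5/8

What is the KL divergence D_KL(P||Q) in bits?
0.7794 bits

D_KL(P||Q) = Σ P(x) log₂(P(x)/Q(x))

Computing term by term:
  P(1)·log₂(P(1)/Q(1)) = (7/8)·log₂((7/8)/(3/8)) = 1.06959
  P(2)·log₂(P(2)/Q(2)) = (1/8)·log₂((1/8)/(5/8)) = -0.29024

D_KL(P||Q) = 1.06959 - 0.29024 = 0.77935 ≈ 0.7794 bits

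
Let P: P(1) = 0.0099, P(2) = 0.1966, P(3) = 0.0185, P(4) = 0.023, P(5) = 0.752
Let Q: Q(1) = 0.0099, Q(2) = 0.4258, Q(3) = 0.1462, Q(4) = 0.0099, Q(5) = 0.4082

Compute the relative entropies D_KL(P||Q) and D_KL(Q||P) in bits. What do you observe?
D_KL(P||Q) = 0.4165 bits, D_KL(Q||P) = 0.5389 bits. The two directions give different values (D_KL(Q||P) exceeds D_KL(P||Q) by 0.1224 bits): KL divergence is asymmetric.

D_KL(P||Q) = Σ P(x) log₂(P(x)/Q(x))

Computing term by term:
  P(1)·log₂(P(1)/Q(1)) = 0.0099·log₂(0.0099/0.0099) = 0.00000
  P(2)·log₂(P(2)/Q(2)) = 0.1966·log₂(0.1966/0.4258) = -0.21919
  P(3)·log₂(P(3)/Q(3)) = 0.0185·log₂(0.0185/0.1462) = -0.05517
  P(4)·log₂(P(4)/Q(4)) = 0.023·log₂(0.023/0.0099) = 0.02797
  P(5)·log₂(P(5)/Q(5)) = 0.752·log₂(0.752/0.4082) = 0.66286

D_KL(P||Q) = 0.00000 - 0.21919 - 0.05517 + 0.02797 + 0.66286 = 0.41647 ≈ 0.4165 bits

D_KL(Q||P) = Σ Q(x) log₂(Q(x)/P(x))

Computing term by term:
  Q(1)·log₂(Q(1)/P(1)) = 0.0099·log₂(0.0099/0.0099) = 0.00000
  Q(2)·log₂(Q(2)/P(2)) = 0.4258·log₂(0.4258/0.1966) = 0.47473
  Q(3)·log₂(Q(3)/P(3)) = 0.1462·log₂(0.1462/0.0185) = 0.43602
  Q(4)·log₂(Q(4)/P(4)) = 0.0099·log₂(0.0099/0.023) = -0.01204
  Q(5)·log₂(Q(5)/P(5)) = 0.4082·log₂(0.4082/0.752) = -0.35981

D_KL(Q||P) = 0.00000 + 0.47473 + 0.43602 - 0.01204 - 0.35981 = 0.53890 ≈ 0.5389 bits

These are NOT equal (difference: 0.1224 bits). KL divergence is asymmetric: D_KL(P||Q) ≠ D_KL(Q||P) in general.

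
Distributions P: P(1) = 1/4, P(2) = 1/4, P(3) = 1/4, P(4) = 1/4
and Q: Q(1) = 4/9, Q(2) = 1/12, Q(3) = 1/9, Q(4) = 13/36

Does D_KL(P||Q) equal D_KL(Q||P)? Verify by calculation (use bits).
D_KL(P||Q) = 0.3486 bits, D_KL(Q||P) = 0.2984 bits. No — D_KL(P||Q) ≠ D_KL(Q||P) for this pair.

D_KL(P||Q) = Σ P(x) log₂(P(x)/Q(x))

Computing term by term:
  P(1)·log₂(P(1)/Q(1)) = (1/4)·log₂((1/4)/(4/9)) = -0.20752
  P(2)·log₂(P(2)/Q(2)) = (1/4)·log₂((1/4)/(1/12)) = 0.39624
  P(3)·log₂(P(3)/Q(3)) = (1/4)·log₂((1/4)/(1/9)) = 0.29248
  P(4)·log₂(P(4)/Q(4)) = (1/4)·log₂((1/4)/(13/36)) = -0.13263

D_KL(P||Q) = -0.20752 + 0.39624 + 0.29248 - 0.13263 = 0.34857 ≈ 0.3486 bits

D_KL(Q||P) = Σ Q(x) log₂(Q(x)/P(x))

Computing term by term:
  Q(1)·log₂(Q(1)/P(1)) = (4/9)·log₂((4/9)/(1/4)) = 0.36892
  Q(2)·log₂(Q(2)/P(2)) = (1/12)·log₂((1/12)/(1/4)) = -0.13208
  Q(3)·log₂(Q(3)/P(3)) = (1/9)·log₂((1/9)/(1/4)) = -0.12999
  Q(4)·log₂(Q(4)/P(4)) = (13/36)·log₂((13/36)/(1/4)) = 0.19157

D_KL(Q||P) = 0.36892 - 0.13208 - 0.12999 + 0.19157 = 0.29842 ≈ 0.2984 bits

These are NOT equal (difference: 0.0502 bits). KL divergence is asymmetric: D_KL(P||Q) ≠ D_KL(Q||P) in general.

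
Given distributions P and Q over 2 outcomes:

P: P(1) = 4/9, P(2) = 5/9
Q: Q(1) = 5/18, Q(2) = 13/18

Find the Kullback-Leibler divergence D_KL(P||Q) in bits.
0.0911 bits

D_KL(P||Q) = Σ P(x) log₂(P(x)/Q(x))

Computing term by term:
  P(1)·log₂(P(1)/Q(1)) = (4/9)·log₂((4/9)/(5/18)) = 0.30137
  P(2)·log₂(P(2)/Q(2)) = (5/9)·log₂((5/9)/(13/18)) = -0.21028

D_KL(P||Q) = 0.30137 - 0.21028 = 0.09109 ≈ 0.0911 bits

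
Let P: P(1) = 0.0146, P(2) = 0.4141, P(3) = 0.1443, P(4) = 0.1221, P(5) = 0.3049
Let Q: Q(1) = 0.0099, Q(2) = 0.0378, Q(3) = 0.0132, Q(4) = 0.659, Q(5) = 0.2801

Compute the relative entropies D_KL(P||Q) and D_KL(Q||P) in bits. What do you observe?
D_KL(P||Q) = 1.6765 bits, D_KL(Q||P) = 1.3869 bits. The two directions give different values (D_KL(P||Q) exceeds D_KL(Q||P) by 0.2896 bits): KL divergence is asymmetric.

D_KL(P||Q) = Σ P(x) log₂(P(x)/Q(x))

Computing term by term:
  P(1)·log₂(P(1)/Q(1)) = 0.0146·log₂(0.0146/0.0099) = 0.00818
  P(2)·log₂(P(2)/Q(2)) = 0.4141·log₂(0.4141/0.0378) = 1.43010
  P(3)·log₂(P(3)/Q(3)) = 0.1443·log₂(0.1443/0.0132) = 0.49790
  P(4)·log₂(P(4)/Q(4)) = 0.1221·log₂(0.1221/0.659) = -0.29697
  P(5)·log₂(P(5)/Q(5)) = 0.3049·log₂(0.3049/0.2801) = 0.03732

D_KL(P||Q) = 0.00818 + 1.43010 + 0.49790 - 0.29697 + 0.03732 = 1.67653 ≈ 1.6765 bits

D_KL(Q||P) = Σ Q(x) log₂(Q(x)/P(x))

Computing term by term:
  Q(1)·log₂(Q(1)/P(1)) = 0.0099·log₂(0.0099/0.0146) = -0.00555
  Q(2)·log₂(Q(2)/P(2)) = 0.0378·log₂(0.0378/0.4141) = -0.13054
  Q(3)·log₂(Q(3)/P(3)) = 0.0132·log₂(0.0132/0.1443) = -0.04555
  Q(4)·log₂(Q(4)/P(4)) = 0.659·log₂(0.659/0.1221) = 1.60283
  Q(5)·log₂(Q(5)/P(5)) = 0.2801·log₂(0.2801/0.3049) = -0.03428

D_KL(Q||P) = -0.00555 - 0.13054 - 0.04555 + 1.60283 - 0.03428 = 1.38691 ≈ 1.3869 bits

These are NOT equal (difference: 0.2896 bits). KL divergence is asymmetric: D_KL(P||Q) ≠ D_KL(Q||P) in general.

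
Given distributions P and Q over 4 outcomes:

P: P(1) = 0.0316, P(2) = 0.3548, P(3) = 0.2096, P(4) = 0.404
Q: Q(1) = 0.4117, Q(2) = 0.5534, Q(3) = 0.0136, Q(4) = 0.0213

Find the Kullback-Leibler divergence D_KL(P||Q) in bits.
2.1977 bits

D_KL(P||Q) = Σ P(x) log₂(P(x)/Q(x))

Computing term by term:
  P(1)·log₂(P(1)/Q(1)) = 0.0316·log₂(0.0316/0.4117) = -0.11703
  P(2)·log₂(P(2)/Q(2)) = 0.3548·log₂(0.3548/0.5534) = -0.22754
  P(3)·log₂(P(3)/Q(3)) = 0.2096·log₂(0.2096/0.0136) = 0.82707
  P(4)·log₂(P(4)/Q(4)) = 0.404·log₂(0.404/0.0213) = 1.71515

D_KL(P||Q) = -0.11703 - 0.22754 + 0.82707 + 1.71515 = 2.19765 ≈ 2.1977 bits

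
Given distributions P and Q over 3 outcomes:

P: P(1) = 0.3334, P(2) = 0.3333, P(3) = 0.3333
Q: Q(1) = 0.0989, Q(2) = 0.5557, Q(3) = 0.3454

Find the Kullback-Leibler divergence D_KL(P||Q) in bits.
0.3216 bits

D_KL(P||Q) = Σ P(x) log₂(P(x)/Q(x))

Computing term by term:
  P(1)·log₂(P(1)/Q(1)) = 0.3334·log₂(0.3334/0.0989) = 0.58452
  P(2)·log₂(P(2)/Q(2)) = 0.3333·log₂(0.3333/0.5557) = -0.24580
  P(3)·log₂(P(3)/Q(3)) = 0.3333·log₂(0.3333/0.3454) = -0.01715

D_KL(P||Q) = 0.58452 - 0.24580 - 0.01715 = 0.32157 ≈ 0.3216 bits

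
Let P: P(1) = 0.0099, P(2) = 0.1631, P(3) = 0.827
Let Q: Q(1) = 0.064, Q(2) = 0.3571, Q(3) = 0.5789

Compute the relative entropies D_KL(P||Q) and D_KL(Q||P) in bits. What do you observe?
D_KL(P||Q) = 0.2145 bits, D_KL(Q||P) = 0.2782 bits. The two directions give different values (D_KL(Q||P) exceeds D_KL(P||Q) by 0.0637 bits): KL divergence is asymmetric.

D_KL(P||Q) = Σ P(x) log₂(P(x)/Q(x))

Computing term by term:
  P(1)·log₂(P(1)/Q(1)) = 0.0099·log₂(0.0099/0.064) = -0.02666
  P(2)·log₂(P(2)/Q(2)) = 0.1631·log₂(0.1631/0.3571) = -0.18440
  P(3)·log₂(P(3)/Q(3)) = 0.827·log₂(0.827/0.5789) = 0.42555

D_KL(P||Q) = -0.02666 - 0.18440 + 0.42555 = 0.21449 ≈ 0.2145 bits

D_KL(Q||P) = Σ Q(x) log₂(Q(x)/P(x))

Computing term by term:
  Q(1)·log₂(Q(1)/P(1)) = 0.064·log₂(0.064/0.0099) = 0.17232
  Q(2)·log₂(Q(2)/P(2)) = 0.3571·log₂(0.3571/0.1631) = 0.40373
  Q(3)·log₂(Q(3)/P(3)) = 0.5789·log₂(0.5789/0.827) = -0.29789

D_KL(Q||P) = 0.17232 + 0.40373 - 0.29789 = 0.27816 ≈ 0.2782 bits

These are NOT equal (difference: 0.0637 bits). KL divergence is asymmetric: D_KL(P||Q) ≠ D_KL(Q||P) in general.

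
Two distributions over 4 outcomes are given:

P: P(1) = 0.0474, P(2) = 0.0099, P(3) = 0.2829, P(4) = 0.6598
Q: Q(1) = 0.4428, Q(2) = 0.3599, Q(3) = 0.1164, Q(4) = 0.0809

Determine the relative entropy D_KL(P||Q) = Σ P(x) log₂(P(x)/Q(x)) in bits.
2.1561 bits

D_KL(P||Q) = Σ P(x) log₂(P(x)/Q(x))

Computing term by term:
  P(1)·log₂(P(1)/Q(1)) = 0.0474·log₂(0.0474/0.4428) = -0.15280
  P(2)·log₂(P(2)/Q(2)) = 0.0099·log₂(0.0099/0.3599) = -0.05132
  P(3)·log₂(P(3)/Q(3)) = 0.2829·log₂(0.2829/0.1164) = 0.36245
  P(4)·log₂(P(4)/Q(4)) = 0.6598·log₂(0.6598/0.0809) = 1.99775

D_KL(P||Q) = -0.15280 - 0.05132 + 0.36245 + 1.99775 = 2.15608 ≈ 2.1561 bits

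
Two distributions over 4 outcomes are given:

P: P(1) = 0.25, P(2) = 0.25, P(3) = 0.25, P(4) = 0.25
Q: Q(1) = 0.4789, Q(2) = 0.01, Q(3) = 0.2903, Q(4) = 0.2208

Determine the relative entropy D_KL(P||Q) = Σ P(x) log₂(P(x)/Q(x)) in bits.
0.9174 bits

D_KL(P||Q) = Σ P(x) log₂(P(x)/Q(x))

Computing term by term:
  P(1)·log₂(P(1)/Q(1)) = 0.25·log₂(0.25/0.4789) = -0.23445
  P(2)·log₂(P(2)/Q(2)) = 0.25·log₂(0.25/0.01) = 1.16096
  P(3)·log₂(P(3)/Q(3)) = 0.25·log₂(0.25/0.2903) = -0.05390
  P(4)·log₂(P(4)/Q(4)) = 0.25·log₂(0.25/0.2208) = 0.04480

D_KL(P||Q) = -0.23445 + 1.16096 - 0.05390 + 0.04480 = 0.91741 ≈ 0.9174 bits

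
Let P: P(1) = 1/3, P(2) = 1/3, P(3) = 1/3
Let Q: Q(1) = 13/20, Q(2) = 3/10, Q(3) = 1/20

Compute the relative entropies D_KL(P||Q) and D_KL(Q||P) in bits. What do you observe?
D_KL(P||Q) = 0.6418 bits, D_KL(Q||P) = 0.4438 bits. The two directions give different values (D_KL(P||Q) exceeds D_KL(Q||P) by 0.1980 bits): KL divergence is asymmetric.

D_KL(P||Q) = Σ P(x) log₂(P(x)/Q(x))

Computing term by term:
  P(1)·log₂(P(1)/Q(1)) = (1/3)·log₂((1/3)/(13/20)) = -0.32116
  P(2)·log₂(P(2)/Q(2)) = (1/3)·log₂((1/3)/(3/10)) = 0.05067
  P(3)·log₂(P(3)/Q(3)) = (1/3)·log₂((1/3)/(1/20)) = 0.91232

D_KL(P||Q) = -0.32116 + 0.05067 + 0.91232 = 0.64183 ≈ 0.6418 bits

D_KL(Q||P) = Σ Q(x) log₂(Q(x)/P(x))

Computing term by term:
  Q(1)·log₂(Q(1)/P(1)) = (13/20)·log₂((13/20)/(1/3)) = 0.62626
  Q(2)·log₂(Q(2)/P(2)) = (3/10)·log₂((3/10)/(1/3)) = -0.04560
  Q(3)·log₂(Q(3)/P(3)) = (1/20)·log₂((1/20)/(1/3)) = -0.13685

D_KL(Q||P) = 0.62626 - 0.04560 - 0.13685 = 0.44381 ≈ 0.4438 bits

These are NOT equal (difference: 0.1980 bits). KL divergence is asymmetric: D_KL(P||Q) ≠ D_KL(Q||P) in general.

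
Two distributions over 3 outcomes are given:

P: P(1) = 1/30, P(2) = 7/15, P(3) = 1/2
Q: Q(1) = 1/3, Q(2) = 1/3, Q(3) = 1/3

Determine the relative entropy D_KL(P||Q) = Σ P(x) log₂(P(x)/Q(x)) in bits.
0.4083 bits

D_KL(P||Q) = Σ P(x) log₂(P(x)/Q(x))

Computing term by term:
  P(1)·log₂(P(1)/Q(1)) = (1/30)·log₂((1/30)/(1/3)) = -0.11073
  P(2)·log₂(P(2)/Q(2)) = (7/15)·log₂((7/15)/(1/3)) = 0.22653
  P(3)·log₂(P(3)/Q(3)) = (1/2)·log₂((1/2)/(1/3)) = 0.29248

D_KL(P||Q) = -0.11073 + 0.22653 + 0.29248 = 0.40828 ≈ 0.4083 bits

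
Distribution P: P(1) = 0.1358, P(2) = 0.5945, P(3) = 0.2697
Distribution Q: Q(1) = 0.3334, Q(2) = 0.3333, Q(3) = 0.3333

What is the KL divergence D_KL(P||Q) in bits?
0.2380 bits

D_KL(P||Q) = Σ P(x) log₂(P(x)/Q(x))

Computing term by term:
  P(1)·log₂(P(1)/Q(1)) = 0.1358·log₂(0.1358/0.3334) = -0.17597
  P(2)·log₂(P(2)/Q(2)) = 0.5945·log₂(0.5945/0.3333) = 0.49632
  P(3)·log₂(P(3)/Q(3)) = 0.2697·log₂(0.2697/0.3333) = -0.08238

D_KL(P||Q) = -0.17597 + 0.49632 - 0.08238 = 0.23797 ≈ 0.2380 bits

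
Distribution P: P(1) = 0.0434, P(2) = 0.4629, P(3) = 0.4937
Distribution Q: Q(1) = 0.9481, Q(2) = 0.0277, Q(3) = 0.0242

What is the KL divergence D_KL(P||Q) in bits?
3.8354 bits

D_KL(P||Q) = Σ P(x) log₂(P(x)/Q(x))

Computing term by term:
  P(1)·log₂(P(1)/Q(1)) = 0.0434·log₂(0.0434/0.9481) = -0.19310
  P(2)·log₂(P(2)/Q(2)) = 0.4629·log₂(0.4629/0.0277) = 1.88064
  P(3)·log₂(P(3)/Q(3)) = 0.4937·log₂(0.4937/0.0242) = 2.14787

D_KL(P||Q) = -0.19310 + 1.88064 + 2.14787 = 3.83541 ≈ 3.8354 bits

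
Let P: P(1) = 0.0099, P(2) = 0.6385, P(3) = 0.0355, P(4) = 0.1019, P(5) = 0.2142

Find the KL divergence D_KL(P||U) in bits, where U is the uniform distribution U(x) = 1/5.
0.8599 bits

U(i) = 1/5 for all i

D_KL(P||U) = Σ P(x) log₂(P(x) / (1/5))
           = Σ P(x) log₂(P(x)) + log₂(5)
           = log₂(5) - H(P)

H(P) = -Σ P(x) log₂(P(x)):
  -P(1)·log₂(P(1)) = -(0.0099)·log₂(0.0099) = 0.06592
  -P(2)·log₂(P(2)) = -(0.6385)·log₂(0.6385) = 0.41326
  -P(3)·log₂(P(3)) = -(0.0355)·log₂(0.0355) = 0.17097
  -P(4)·log₂(P(4)) = -(0.1019)·log₂(0.1019) = 0.33574
  -P(5)·log₂(P(5)) = -(0.2142)·log₂(0.2142) = 0.47616
H(P) = 0.06592 + 0.41326 + 0.17097 + 0.33574 + 0.47616 = 1.46205 bits

log₂(5) = 2.32193 bits

D_KL(P||U) = 2.32193 - 1.46205 = 0.85988 ≈ 0.8599 bits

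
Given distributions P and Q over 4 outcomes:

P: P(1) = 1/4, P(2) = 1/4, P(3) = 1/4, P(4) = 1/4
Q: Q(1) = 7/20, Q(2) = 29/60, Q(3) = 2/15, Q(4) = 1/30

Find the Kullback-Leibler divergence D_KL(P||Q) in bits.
0.5943 bits

D_KL(P||Q) = Σ P(x) log₂(P(x)/Q(x))

Computing term by term:
  P(1)·log₂(P(1)/Q(1)) = (1/4)·log₂((1/4)/(7/20)) = -0.12136
  P(2)·log₂(P(2)/Q(2)) = (1/4)·log₂((1/4)/(29/60)) = -0.23777
  P(3)·log₂(P(3)/Q(3)) = (1/4)·log₂((1/4)/(2/15)) = 0.22672
  P(4)·log₂(P(4)/Q(4)) = (1/4)·log₂((1/4)/(1/30)) = 0.72672

D_KL(P||Q) = -0.12136 - 0.23777 + 0.22672 + 0.72672 = 0.59431 ≈ 0.5943 bits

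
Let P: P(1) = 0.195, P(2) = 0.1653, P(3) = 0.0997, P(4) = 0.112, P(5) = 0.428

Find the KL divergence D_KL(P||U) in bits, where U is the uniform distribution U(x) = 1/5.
0.2234 bits

U(i) = 1/5 for all i

D_KL(P||U) = Σ P(x) log₂(P(x) / (1/5))
           = Σ P(x) log₂(P(x)) + log₂(5)
           = log₂(5) - H(P)

H(P) = -Σ P(x) log₂(P(x)):
  -P(1)·log₂(P(1)) = -(0.195)·log₂(0.195) = 0.45990
  -P(2)·log₂(P(2)) = -(0.1653)·log₂(0.1653) = 0.42926
  -P(3)·log₂(P(3)) = -(0.0997)·log₂(0.0997) = 0.33163
  -P(4)·log₂(P(4)) = -(0.112)·log₂(0.112) = 0.35374
  -P(5)·log₂(P(5)) = -(0.428)·log₂(0.428) = 0.52401
H(P) = 0.45990 + 0.42926 + 0.33163 + 0.35374 + 0.52401 = 2.09854 bits

log₂(5) = 2.32193 bits

D_KL(P||U) = 2.32193 - 2.09854 = 0.22339 ≈ 0.2234 bits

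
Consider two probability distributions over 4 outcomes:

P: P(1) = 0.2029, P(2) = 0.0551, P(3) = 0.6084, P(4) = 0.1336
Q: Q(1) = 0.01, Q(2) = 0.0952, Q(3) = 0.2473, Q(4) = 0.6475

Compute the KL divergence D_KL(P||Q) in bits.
1.3236 bits

D_KL(P||Q) = Σ P(x) log₂(P(x)/Q(x))

Computing term by term:
  P(1)·log₂(P(1)/Q(1)) = 0.2029·log₂(0.2029/0.01) = 0.88113
  P(2)·log₂(P(2)/Q(2)) = 0.0551·log₂(0.0551/0.0952) = -0.04347
  P(3)·log₂(P(3)/Q(3)) = 0.6084·log₂(0.6084/0.2473) = 0.79016
  P(4)·log₂(P(4)/Q(4)) = 0.1336·log₂(0.1336/0.6475) = -0.30420

D_KL(P||Q) = 0.88113 - 0.04347 + 0.79016 - 0.30420 = 1.32362 ≈ 1.3236 bits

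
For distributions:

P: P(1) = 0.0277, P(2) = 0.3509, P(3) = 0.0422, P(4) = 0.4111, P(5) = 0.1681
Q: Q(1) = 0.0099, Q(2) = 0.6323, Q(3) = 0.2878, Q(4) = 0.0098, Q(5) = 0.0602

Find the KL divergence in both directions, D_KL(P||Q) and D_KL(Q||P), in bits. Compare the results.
D_KL(P||Q) = 2.0912 bits, D_KL(Q||P) = 1.1776 bits. D_KL(P||Q) is larger than D_KL(Q||P) by 0.9136 bits; the two directions differ.

D_KL(P||Q) = Σ P(x) log₂(P(x)/Q(x))

Computing term by term:
  P(1)·log₂(P(1)/Q(1)) = 0.0277·log₂(0.0277/0.0099) = 0.04112
  P(2)·log₂(P(2)/Q(2)) = 0.3509·log₂(0.3509/0.6323) = -0.29811
  P(3)·log₂(P(3)/Q(3)) = 0.0422·log₂(0.0422/0.2878) = -0.11688
  P(4)·log₂(P(4)/Q(4)) = 0.4111·log₂(0.4111/0.0098) = 2.21606
  P(5)·log₂(P(5)/Q(5)) = 0.1681·log₂(0.1681/0.0602) = 0.24904

D_KL(P||Q) = 0.04112 - 0.29811 - 0.11688 + 2.21606 + 0.24904 = 2.09123 ≈ 2.0912 bits

D_KL(Q||P) = Σ Q(x) log₂(Q(x)/P(x))

Computing term by term:
  Q(1)·log₂(Q(1)/P(1)) = 0.0099·log₂(0.0099/0.0277) = -0.01470
  Q(2)·log₂(Q(2)/P(2)) = 0.6323·log₂(0.6323/0.3509) = 0.53717
  Q(3)·log₂(Q(3)/P(3)) = 0.2878·log₂(0.2878/0.0422) = 0.79713
  Q(4)·log₂(Q(4)/P(4)) = 0.0098·log₂(0.0098/0.4111) = -0.05283
  Q(5)·log₂(Q(5)/P(5)) = 0.0602·log₂(0.0602/0.1681) = -0.08919

D_KL(Q||P) = -0.01470 + 0.53717 + 0.79713 - 0.05283 - 0.08919 = 1.17758 ≈ 1.1776 bits

These are NOT equal (difference: 0.9136 bits). KL divergence is asymmetric: D_KL(P||Q) ≠ D_KL(Q||P) in general.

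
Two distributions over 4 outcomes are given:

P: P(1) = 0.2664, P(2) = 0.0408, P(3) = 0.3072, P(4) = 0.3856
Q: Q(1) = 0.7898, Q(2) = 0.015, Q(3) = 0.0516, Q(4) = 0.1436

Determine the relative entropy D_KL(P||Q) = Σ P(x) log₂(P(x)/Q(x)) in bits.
0.9814 bits

D_KL(P||Q) = Σ P(x) log₂(P(x)/Q(x))

Computing term by term:
  P(1)·log₂(P(1)/Q(1)) = 0.2664·log₂(0.2664/0.7898) = -0.41769
  P(2)·log₂(P(2)/Q(2)) = 0.0408·log₂(0.0408/0.015) = 0.05890
  P(3)·log₂(P(3)/Q(3)) = 0.3072·log₂(0.3072/0.0516) = 0.79065
  P(4)·log₂(P(4)/Q(4)) = 0.3856·log₂(0.3856/0.1436) = 0.54950

D_KL(P||Q) = -0.41769 + 0.05890 + 0.79065 + 0.54950 = 0.98136 ≈ 0.9814 bits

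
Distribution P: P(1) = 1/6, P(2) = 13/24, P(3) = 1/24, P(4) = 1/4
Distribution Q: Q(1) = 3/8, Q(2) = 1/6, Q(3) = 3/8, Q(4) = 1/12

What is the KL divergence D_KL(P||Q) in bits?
0.9902 bits

D_KL(P||Q) = Σ P(x) log₂(P(x)/Q(x))

Computing term by term:
  P(1)·log₂(P(1)/Q(1)) = (1/6)·log₂((1/6)/(3/8)) = -0.19499
  P(2)·log₂(P(2)/Q(2)) = (13/24)·log₂((13/24)/(1/6)) = 0.92107
  P(3)·log₂(P(3)/Q(3)) = (1/24)·log₂((1/24)/(3/8)) = -0.13208
  P(4)·log₂(P(4)/Q(4)) = (1/4)·log₂((1/4)/(1/12)) = 0.39624

D_KL(P||Q) = -0.19499 + 0.92107 - 0.13208 + 0.39624 = 0.99024 ≈ 0.9902 bits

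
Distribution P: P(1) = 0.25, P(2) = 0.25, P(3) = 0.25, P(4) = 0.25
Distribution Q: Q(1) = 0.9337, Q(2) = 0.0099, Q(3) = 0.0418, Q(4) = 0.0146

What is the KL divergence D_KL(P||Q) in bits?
2.3589 bits

D_KL(P||Q) = Σ P(x) log₂(P(x)/Q(x))

Computing term by term:
  P(1)·log₂(P(1)/Q(1)) = 0.25·log₂(0.25/0.9337) = -0.47526
  P(2)·log₂(P(2)/Q(2)) = 0.25·log₂(0.25/0.0099) = 1.16459
  P(3)·log₂(P(3)/Q(3)) = 0.25·log₂(0.25/0.0418) = 0.64509
  P(4)·log₂(P(4)/Q(4)) = 0.25·log₂(0.25/0.0146) = 1.02447

D_KL(P||Q) = -0.47526 + 1.16459 + 0.64509 + 1.02447 = 2.35889 ≈ 2.3589 bits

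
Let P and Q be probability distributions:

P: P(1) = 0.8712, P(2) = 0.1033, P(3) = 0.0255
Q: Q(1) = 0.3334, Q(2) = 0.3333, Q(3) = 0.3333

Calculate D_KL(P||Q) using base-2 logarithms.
0.9381 bits

D_KL(P||Q) = Σ P(x) log₂(P(x)/Q(x))

Computing term by term:
  P(1)·log₂(P(1)/Q(1)) = 0.8712·log₂(0.8712/0.3334) = 1.20727
  P(2)·log₂(P(2)/Q(2)) = 0.1033·log₂(0.1033/0.3333) = -0.17458
  P(3)·log₂(P(3)/Q(3)) = 0.0255·log₂(0.0255/0.3333) = -0.09456

D_KL(P||Q) = 1.20727 - 0.17458 - 0.09456 = 0.93813 ≈ 0.9381 bits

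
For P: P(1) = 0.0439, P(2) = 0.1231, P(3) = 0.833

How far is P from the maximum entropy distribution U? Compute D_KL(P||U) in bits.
0.7954 bits

U(i) = 1/3 for all i

D_KL(P||U) = Σ P(x) log₂(P(x) / (1/3))
           = Σ P(x) log₂(P(x)) + log₂(3)
           = log₂(3) - H(P)

H(P) = -Σ P(x) log₂(P(x)):
  -P(1)·log₂(P(1)) = -(0.0439)·log₂(0.0439) = 0.19797
  -P(2)·log₂(P(2)) = -(0.1231)·log₂(0.1231) = 0.37202
  -P(3)·log₂(P(3)) = -(0.833)·log₂(0.833) = 0.21959
H(P) = 0.19797 + 0.37202 + 0.21959 = 0.78958 bits

log₂(3) = 1.58496 bits

D_KL(P||U) = 1.58496 - 0.78958 = 0.79538 ≈ 0.7954 bits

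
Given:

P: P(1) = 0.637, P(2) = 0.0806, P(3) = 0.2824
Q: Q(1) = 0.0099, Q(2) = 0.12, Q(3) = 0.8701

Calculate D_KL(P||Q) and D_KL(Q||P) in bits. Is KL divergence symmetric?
D_KL(P||Q) = 3.3222 bits, D_KL(Q||P) = 1.4220 bits. No, KL divergence is not symmetric.

D_KL(P||Q) = Σ P(x) log₂(P(x)/Q(x))

Computing term by term:
  P(1)·log₂(P(1)/Q(1)) = 0.637·log₂(0.637/0.0099) = 3.82692
  P(2)·log₂(P(2)/Q(2)) = 0.0806·log₂(0.0806/0.12) = -0.04628
  P(3)·log₂(P(3)/Q(3)) = 0.2824·log₂(0.2824/0.8701) = -0.45846

D_KL(P||Q) = 3.82692 - 0.04628 - 0.45846 = 3.32218 ≈ 3.3222 bits

D_KL(Q||P) = Σ Q(x) log₂(Q(x)/P(x))

Computing term by term:
  Q(1)·log₂(Q(1)/P(1)) = 0.0099·log₂(0.0099/0.637) = -0.05948
  Q(2)·log₂(Q(2)/P(2)) = 0.12·log₂(0.12/0.0806) = 0.06890
  Q(3)·log₂(Q(3)/P(3)) = 0.8701·log₂(0.8701/0.2824) = 1.41256

D_KL(Q||P) = -0.05948 + 0.06890 + 1.41256 = 1.42198 ≈ 1.4220 bits

These are NOT equal (difference: 1.9002 bits). KL divergence is asymmetric: D_KL(P||Q) ≠ D_KL(Q||P) in general.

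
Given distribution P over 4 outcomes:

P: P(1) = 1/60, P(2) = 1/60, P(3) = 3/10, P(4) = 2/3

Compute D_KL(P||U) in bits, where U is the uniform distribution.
0.8920 bits

U(i) = 1/4 for all i

D_KL(P||U) = Σ P(x) log₂(P(x) / (1/4))
           = Σ P(x) log₂(P(x)) + log₂(4)
           = log₂(4) - H(P)

H(P) = -Σ P(x) log₂(P(x)):
  -P(1)·log₂(P(1)) = -(1/60)·log₂(1/60) = 0.09845
  -P(2)·log₂(P(2)) = -(1/60)·log₂(1/60) = 0.09845
  -P(3)·log₂(P(3)) = -(3/10)·log₂(3/10) = 0.52109
  -P(4)·log₂(P(4)) = -(2/3)·log₂(2/3) = 0.38998
H(P) = 0.09845 + 0.09845 + 0.52109 + 0.38998 = 1.10797 bits

log₂(4) = 2.00000 bits

D_KL(P||U) = 2.00000 - 1.10797 = 0.89203 ≈ 0.8920 bits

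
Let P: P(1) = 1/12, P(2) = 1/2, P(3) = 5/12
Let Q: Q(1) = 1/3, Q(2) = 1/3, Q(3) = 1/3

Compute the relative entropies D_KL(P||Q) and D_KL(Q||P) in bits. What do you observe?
D_KL(P||Q) = 0.2600 bits, D_KL(Q||P) = 0.3644 bits. The two directions give different values (D_KL(Q||P) exceeds D_KL(P||Q) by 0.1044 bits): KL divergence is asymmetric.

D_KL(P||Q) = Σ P(x) log₂(P(x)/Q(x))

Computing term by term:
  P(1)·log₂(P(1)/Q(1)) = (1/12)·log₂((1/12)/(1/3)) = -0.16667
  P(2)·log₂(P(2)/Q(2)) = (1/2)·log₂((1/2)/(1/3)) = 0.29248
  P(3)·log₂(P(3)/Q(3)) = (5/12)·log₂((5/12)/(1/3)) = 0.13414

D_KL(P||Q) = -0.16667 + 0.29248 + 0.13414 = 0.25995 ≈ 0.2600 bits

D_KL(Q||P) = Σ Q(x) log₂(Q(x)/P(x))

Computing term by term:
  Q(1)·log₂(Q(1)/P(1)) = (1/3)·log₂((1/3)/(1/12)) = 0.66667
  Q(2)·log₂(Q(2)/P(2)) = (1/3)·log₂((1/3)/(1/2)) = -0.19499
  Q(3)·log₂(Q(3)/P(3)) = (1/3)·log₂((1/3)/(5/12)) = -0.10731

D_KL(Q||P) = 0.66667 - 0.19499 - 0.10731 = 0.36437 ≈ 0.3644 bits

These are NOT equal (difference: 0.1044 bits). KL divergence is asymmetric: D_KL(P||Q) ≠ D_KL(Q||P) in general.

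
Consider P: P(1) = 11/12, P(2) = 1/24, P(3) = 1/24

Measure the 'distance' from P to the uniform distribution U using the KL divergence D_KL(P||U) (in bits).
1.0878 bits

U(i) = 1/3 for all i

D_KL(P||U) = Σ P(x) log₂(P(x) / (1/3))
           = Σ P(x) log₂(P(x)) + log₂(3)
           = log₂(3) - H(P)

H(P) = -Σ P(x) log₂(P(x)):
  -P(1)·log₂(P(1)) = -(11/12)·log₂(11/12) = 0.11507
  -P(2)·log₂(P(2)) = -(1/24)·log₂(1/24) = 0.19104
  -P(3)·log₂(P(3)) = -(1/24)·log₂(1/24) = 0.19104
H(P) = 0.11507 + 0.19104 + 0.19104 = 0.49715 bits

log₂(3) = 1.58496 bits

D_KL(P||U) = 1.58496 - 0.49715 = 1.08781 ≈ 1.0878 bits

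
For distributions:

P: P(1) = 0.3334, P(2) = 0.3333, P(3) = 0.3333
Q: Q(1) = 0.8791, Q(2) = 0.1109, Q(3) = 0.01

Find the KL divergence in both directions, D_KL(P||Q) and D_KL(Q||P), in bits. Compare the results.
D_KL(P||Q) = 1.7489 bits, D_KL(Q||P) = 1.0030 bits. D_KL(P||Q) is larger than D_KL(Q||P) by 0.7459 bits; the two directions differ.

D_KL(P||Q) = Σ P(x) log₂(P(x)/Q(x))

Computing term by term:
  P(1)·log₂(P(1)/Q(1)) = 0.3334·log₂(0.3334/0.8791) = -0.46635
  P(2)·log₂(P(2)/Q(2)) = 0.3333·log₂(0.3333/0.1109) = 0.52913
  P(3)·log₂(P(3)/Q(3)) = 0.3333·log₂(0.3333/0.01) = 1.68608

D_KL(P||Q) = -0.46635 + 0.52913 + 1.68608 = 1.74886 ≈ 1.7489 bits

D_KL(Q||P) = Σ Q(x) log₂(Q(x)/P(x))

Computing term by term:
  Q(1)·log₂(Q(1)/P(1)) = 0.8791·log₂(0.8791/0.3334) = 1.22966
  Q(2)·log₂(Q(2)/P(2)) = 0.1109·log₂(0.1109/0.3333) = -0.17606
  Q(3)·log₂(Q(3)/P(3)) = 0.01·log₂(0.01/0.3333) = -0.05059

D_KL(Q||P) = 1.22966 - 0.17606 - 0.05059 = 1.00301 ≈ 1.0030 bits

These are NOT equal (difference: 0.7459 bits). KL divergence is asymmetric: D_KL(P||Q) ≠ D_KL(Q||P) in general.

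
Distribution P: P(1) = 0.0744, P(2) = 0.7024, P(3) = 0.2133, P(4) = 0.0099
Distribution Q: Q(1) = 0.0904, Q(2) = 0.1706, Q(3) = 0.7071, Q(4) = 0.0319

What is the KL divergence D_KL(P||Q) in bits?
1.0277 bits

D_KL(P||Q) = Σ P(x) log₂(P(x)/Q(x))

Computing term by term:
  P(1)·log₂(P(1)/Q(1)) = 0.0744·log₂(0.0744/0.0904) = -0.02091
  P(2)·log₂(P(2)/Q(2)) = 0.7024·log₂(0.7024/0.1706) = 1.43407
  P(3)·log₂(P(3)/Q(3)) = 0.2133·log₂(0.2133/0.7071) = -0.36880
  P(4)·log₂(P(4)/Q(4)) = 0.0099·log₂(0.0099/0.0319) = -0.01671

D_KL(P||Q) = -0.02091 + 1.43407 - 0.36880 - 0.01671 = 1.02765 ≈ 1.0277 bits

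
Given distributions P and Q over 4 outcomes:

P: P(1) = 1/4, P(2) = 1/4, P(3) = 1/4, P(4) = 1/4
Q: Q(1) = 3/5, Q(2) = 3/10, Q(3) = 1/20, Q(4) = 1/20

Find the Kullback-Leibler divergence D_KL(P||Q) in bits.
0.7794 bits

D_KL(P||Q) = Σ P(x) log₂(P(x)/Q(x))

Computing term by term:
  P(1)·log₂(P(1)/Q(1)) = (1/4)·log₂((1/4)/(3/5)) = -0.31576
  P(2)·log₂(P(2)/Q(2)) = (1/4)·log₂((1/4)/(3/10)) = -0.06576
  P(3)·log₂(P(3)/Q(3)) = (1/4)·log₂((1/4)/(1/20)) = 0.58048
  P(4)·log₂(P(4)/Q(4)) = (1/4)·log₂((1/4)/(1/20)) = 0.58048

D_KL(P||Q) = -0.31576 - 0.06576 + 0.58048 + 0.58048 = 0.77944 ≈ 0.7794 bits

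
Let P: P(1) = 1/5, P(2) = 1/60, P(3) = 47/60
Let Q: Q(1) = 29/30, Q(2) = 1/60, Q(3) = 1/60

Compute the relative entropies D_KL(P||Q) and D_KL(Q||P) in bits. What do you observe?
D_KL(P||Q) = 3.8965 bits, D_KL(Q||P) = 2.1047 bits. The two directions give different values (D_KL(P||Q) exceeds D_KL(Q||P) by 1.7918 bits): KL divergence is asymmetric.

D_KL(P||Q) = Σ P(x) log₂(P(x)/Q(x))

Computing term by term:
  P(1)·log₂(P(1)/Q(1)) = (1/5)·log₂((1/5)/(29/30)) = -0.45460
  P(2)·log₂(P(2)/Q(2)) = (1/60)·log₂((1/60)/(1/60)) = 0.00000
  P(3)·log₂(P(3)/Q(3)) = (47/60)·log₂((47/60)/(1/60)) = 4.35109

D_KL(P||Q) = -0.45460 + 0.00000 + 4.35109 = 3.89649 ≈ 3.8965 bits

D_KL(Q||P) = Σ Q(x) log₂(Q(x)/P(x))

Computing term by term:
  Q(1)·log₂(Q(1)/P(1)) = (29/30)·log₂((29/30)/(1/5)) = 2.19725
  Q(2)·log₂(Q(2)/P(2)) = (1/60)·log₂((1/60)/(1/60)) = 0.00000
  Q(3)·log₂(Q(3)/P(3)) = (1/60)·log₂((1/60)/(47/60)) = -0.09258

D_KL(Q||P) = 2.19725 + 0.00000 - 0.09258 = 2.10467 ≈ 2.1047 bits

These are NOT equal (difference: 1.7918 bits). KL divergence is asymmetric: D_KL(P||Q) ≠ D_KL(Q||P) in general.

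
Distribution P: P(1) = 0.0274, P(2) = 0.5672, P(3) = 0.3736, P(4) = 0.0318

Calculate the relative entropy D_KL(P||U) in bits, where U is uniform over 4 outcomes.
0.7049 bits

U(i) = 1/4 for all i

D_KL(P||U) = Σ P(x) log₂(P(x) / (1/4))
           = Σ P(x) log₂(P(x)) + log₂(4)
           = log₂(4) - H(P)

H(P) = -Σ P(x) log₂(P(x)):
  -P(1)·log₂(P(1)) = -(0.0274)·log₂(0.0274) = 0.14220
  -P(2)·log₂(P(2)) = -(0.5672)·log₂(0.5672) = 0.46401
  -P(3)·log₂(P(3)) = -(0.3736)·log₂(0.3736) = 0.53067
  -P(4)·log₂(P(4)) = -(0.0318)·log₂(0.0318) = 0.15820
H(P) = 0.14220 + 0.46401 + 0.53067 + 0.15820 = 1.29508 bits

log₂(4) = 2.00000 bits

D_KL(P||U) = 2.00000 - 1.29508 = 0.70492 ≈ 0.7049 bits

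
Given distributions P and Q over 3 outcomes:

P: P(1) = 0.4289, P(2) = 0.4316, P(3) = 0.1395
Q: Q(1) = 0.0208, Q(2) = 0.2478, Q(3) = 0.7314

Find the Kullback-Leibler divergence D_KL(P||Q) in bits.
1.8846 bits

D_KL(P||Q) = Σ P(x) log₂(P(x)/Q(x))

Computing term by term:
  P(1)·log₂(P(1)/Q(1)) = 0.4289·log₂(0.4289/0.0208) = 1.87257
  P(2)·log₂(P(2)/Q(2)) = 0.4316·log₂(0.4316/0.2478) = 0.34550
  P(3)·log₂(P(3)/Q(3)) = 0.1395·log₂(0.1395/0.7314) = -0.33346

D_KL(P||Q) = 1.87257 + 0.34550 - 0.33346 = 1.88461 ≈ 1.8846 bits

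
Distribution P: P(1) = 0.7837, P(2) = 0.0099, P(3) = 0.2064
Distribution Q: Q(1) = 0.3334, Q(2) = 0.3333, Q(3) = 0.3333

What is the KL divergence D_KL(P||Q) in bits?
0.7734 bits

D_KL(P||Q) = Σ P(x) log₂(P(x)/Q(x))

Computing term by term:
  P(1)·log₂(P(1)/Q(1)) = 0.7837·log₂(0.7837/0.3334) = 0.96634
  P(2)·log₂(P(2)/Q(2)) = 0.0099·log₂(0.0099/0.3333) = -0.05023
  P(3)·log₂(P(3)/Q(3)) = 0.2064·log₂(0.2064/0.3333) = -0.14270

D_KL(P||Q) = 0.96634 - 0.05023 - 0.14270 = 0.77341 ≈ 0.7734 bits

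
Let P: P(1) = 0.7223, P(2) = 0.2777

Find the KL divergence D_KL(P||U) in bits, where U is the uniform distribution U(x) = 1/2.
0.1477 bits

U(i) = 1/2 for all i

D_KL(P||U) = Σ P(x) log₂(P(x) / (1/2))
           = Σ P(x) log₂(P(x)) + log₂(2)
           = log₂(2) - H(P)

H(P) = -Σ P(x) log₂(P(x)):
  -P(1)·log₂(P(1)) = -(0.7223)·log₂(0.7223) = 0.33900
  -P(2)·log₂(P(2)) = -(0.2777)·log₂(0.2777) = 0.51330
H(P) = 0.33900 + 0.51330 = 0.85230 bits

log₂(2) = 1.00000 bits

D_KL(P||U) = 1.00000 - 0.85230 = 0.14770 ≈ 0.1477 bits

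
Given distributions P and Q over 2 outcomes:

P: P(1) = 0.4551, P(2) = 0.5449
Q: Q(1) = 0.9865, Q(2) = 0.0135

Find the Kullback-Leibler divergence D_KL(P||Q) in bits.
2.3991 bits

D_KL(P||Q) = Σ P(x) log₂(P(x)/Q(x))

Computing term by term:
  P(1)·log₂(P(1)/Q(1)) = 0.4551·log₂(0.4551/0.9865) = -0.50795
  P(2)·log₂(P(2)/Q(2)) = 0.5449·log₂(0.5449/0.0135) = 2.90702

D_KL(P||Q) = -0.50795 + 2.90702 = 2.39907 ≈ 2.3991 bits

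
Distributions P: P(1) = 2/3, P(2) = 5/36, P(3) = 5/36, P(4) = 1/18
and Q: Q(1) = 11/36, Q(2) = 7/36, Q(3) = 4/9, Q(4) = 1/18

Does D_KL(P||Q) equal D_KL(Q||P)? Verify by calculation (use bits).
D_KL(P||Q) = 0.4499 bits, D_KL(Q||P) = 0.4963 bits. No — D_KL(P||Q) ≠ D_KL(Q||P) for this pair.

D_KL(P||Q) = Σ P(x) log₂(P(x)/Q(x))

Computing term by term:
  P(1)·log₂(P(1)/Q(1)) = (2/3)·log₂((2/3)/(11/36)) = 0.75035
  P(2)·log₂(P(2)/Q(2)) = (5/36)·log₂((5/36)/(7/36)) = -0.06742
  P(3)·log₂(P(3)/Q(3)) = (5/36)·log₂((5/36)/(4/9)) = -0.23307
  P(4)·log₂(P(4)/Q(4)) = (1/18)·log₂((1/18)/(1/18)) = 0.00000

D_KL(P||Q) = 0.75035 - 0.06742 - 0.23307 + 0.00000 = 0.44986 ≈ 0.4499 bits

D_KL(Q||P) = Σ Q(x) log₂(Q(x)/P(x))

Computing term by term:
  Q(1)·log₂(Q(1)/P(1)) = (11/36)·log₂((11/36)/(2/3)) = -0.34391
  Q(2)·log₂(Q(2)/P(2)) = (7/36)·log₂((7/36)/(5/36)) = 0.09439
  Q(3)·log₂(Q(3)/P(3)) = (4/9)·log₂((4/9)/(5/36)) = 0.74581
  Q(4)·log₂(Q(4)/P(4)) = (1/18)·log₂((1/18)/(1/18)) = 0.00000

D_KL(Q||P) = -0.34391 + 0.09439 + 0.74581 + 0.00000 = 0.49629 ≈ 0.4963 bits

These are NOT equal (difference: 0.0464 bits). KL divergence is asymmetric: D_KL(P||Q) ≠ D_KL(Q||P) in general.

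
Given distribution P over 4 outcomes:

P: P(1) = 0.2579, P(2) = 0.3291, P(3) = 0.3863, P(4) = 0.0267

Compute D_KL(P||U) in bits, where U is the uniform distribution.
0.2985 bits

U(i) = 1/4 for all i

D_KL(P||U) = Σ P(x) log₂(P(x) / (1/4))
           = Σ P(x) log₂(P(x)) + log₂(4)
           = log₂(4) - H(P)

H(P) = -Σ P(x) log₂(P(x)):
  -P(1)·log₂(P(1)) = -(0.2579)·log₂(0.2579) = 0.50422
  -P(2)·log₂(P(2)) = -(0.3291)·log₂(0.3291) = 0.52768
  -P(3)·log₂(P(3)) = -(0.3863)·log₂(0.3863) = 0.53008
  -P(4)·log₂(P(4)) = -(0.0267)·log₂(0.0267) = 0.13956
H(P) = 0.50422 + 0.52768 + 0.53008 + 0.13956 = 1.70154 bits

log₂(4) = 2.00000 bits

D_KL(P||U) = 2.00000 - 1.70154 = 0.29846 ≈ 0.2985 bits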